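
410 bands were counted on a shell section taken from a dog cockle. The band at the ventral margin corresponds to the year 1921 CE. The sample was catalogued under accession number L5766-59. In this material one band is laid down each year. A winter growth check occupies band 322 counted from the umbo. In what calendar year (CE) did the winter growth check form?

410 − 322 = 88 bands lie beyond the winter growth check toward the ventral margin.
The band at the ventral margin is 1921 CE, so the winter growth check dates to 1921 − 88 = 1833 CE.

1833 CE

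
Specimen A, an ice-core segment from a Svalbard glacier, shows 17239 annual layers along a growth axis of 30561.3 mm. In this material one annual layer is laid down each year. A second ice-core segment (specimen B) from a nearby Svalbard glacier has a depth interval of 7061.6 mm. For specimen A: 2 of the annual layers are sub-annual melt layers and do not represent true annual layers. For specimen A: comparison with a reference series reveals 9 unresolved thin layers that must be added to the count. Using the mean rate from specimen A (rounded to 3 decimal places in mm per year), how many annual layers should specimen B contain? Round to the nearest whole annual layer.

Specimen A: after corrections the count is 17239 − 2 + 9 = 17246 annual layers.
A: Extension rate ≈ 30561.3 / 17246 = 1.772 mm per year.
For B, 7061.6 / 1.772 = 3985.10 years ≈ 3985 annual layers.

3985 annual layers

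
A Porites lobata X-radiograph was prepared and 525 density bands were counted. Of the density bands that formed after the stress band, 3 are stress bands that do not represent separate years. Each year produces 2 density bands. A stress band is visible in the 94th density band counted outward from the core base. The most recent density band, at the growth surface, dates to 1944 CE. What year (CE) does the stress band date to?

Between density band 94 and the growth surface there are 525 − 94 = 431 density bands.
431 − 3 false = 428 true density bands after the stress band.
With 2 density bands per year, 428 / 2 = 214 years.
The density band at the growth surface is 1944 CE, so the stress band dates to 1944 − 214 = 1730 CE.

1730 CE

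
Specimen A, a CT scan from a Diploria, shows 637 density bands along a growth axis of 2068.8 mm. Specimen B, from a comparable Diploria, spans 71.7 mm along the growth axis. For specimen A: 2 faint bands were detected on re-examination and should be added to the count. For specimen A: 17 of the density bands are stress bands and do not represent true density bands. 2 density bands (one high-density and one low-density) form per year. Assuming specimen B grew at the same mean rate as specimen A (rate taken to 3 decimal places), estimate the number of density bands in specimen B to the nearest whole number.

22 density bands

Specimen A: adjusted count: 637 − 17 + 2 = 622 density bands.
Specimen A: dividing by 2 density bands per year: 622 / 2 = 311 years.
A: 2068.8 mm over 311 years gives 2068.8 / 311 ≈ 6.652 mm/year.
Specimen B: 71.7 mm / 6.652 mm per year = 10.78 years; at 2 density bands per year that is 10.78 × 2 ≈ 22 density bands.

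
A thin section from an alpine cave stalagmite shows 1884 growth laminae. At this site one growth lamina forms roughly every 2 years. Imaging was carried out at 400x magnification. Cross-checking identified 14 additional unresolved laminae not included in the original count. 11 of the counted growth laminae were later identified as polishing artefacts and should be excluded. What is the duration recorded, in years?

3774 yr

Adjusted count: 1884 − 11 + 14 = 1887 growth laminae.
1887 growth laminae at 2 years each span 1887 × 2 = 3774 years.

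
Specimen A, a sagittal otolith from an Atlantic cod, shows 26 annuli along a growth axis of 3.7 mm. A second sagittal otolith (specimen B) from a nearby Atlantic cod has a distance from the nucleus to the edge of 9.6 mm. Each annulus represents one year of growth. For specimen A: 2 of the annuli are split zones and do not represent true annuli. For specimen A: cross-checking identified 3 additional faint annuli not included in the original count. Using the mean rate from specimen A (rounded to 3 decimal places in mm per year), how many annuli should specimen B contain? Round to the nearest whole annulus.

70 annuli

Specimen A: after corrections the count is 26 − 2 + 3 = 27 annuli.
A: 3.7 mm over 27 years gives 3.7 / 27 ≈ 0.137 mm/year.
B spans 9.6 / 0.137 = 70.07 years ≈ 70 annuli.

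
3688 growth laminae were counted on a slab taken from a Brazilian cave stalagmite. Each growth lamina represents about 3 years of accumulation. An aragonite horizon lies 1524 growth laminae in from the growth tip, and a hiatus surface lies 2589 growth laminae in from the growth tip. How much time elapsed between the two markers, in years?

3195 years

2589 − 1524 = 1065 growth laminae lie between the two events.
1065 growth laminae at 3 years each span 1065 × 3 = 3195 years.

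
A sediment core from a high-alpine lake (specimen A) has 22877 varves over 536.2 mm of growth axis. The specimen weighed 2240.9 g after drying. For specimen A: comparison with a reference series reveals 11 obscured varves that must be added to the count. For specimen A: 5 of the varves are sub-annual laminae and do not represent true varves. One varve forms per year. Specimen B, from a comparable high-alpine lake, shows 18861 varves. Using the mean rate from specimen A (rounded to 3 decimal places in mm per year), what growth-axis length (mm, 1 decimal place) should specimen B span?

Specimen A: true varve count = 22877 − 5 + 11 = 22883.
A: Extension rate ≈ 536.2 / 22883 = 0.023 mm/year.
For B, 0.023 mm/year × 18861 years = 433.8 mm.

433.8 mm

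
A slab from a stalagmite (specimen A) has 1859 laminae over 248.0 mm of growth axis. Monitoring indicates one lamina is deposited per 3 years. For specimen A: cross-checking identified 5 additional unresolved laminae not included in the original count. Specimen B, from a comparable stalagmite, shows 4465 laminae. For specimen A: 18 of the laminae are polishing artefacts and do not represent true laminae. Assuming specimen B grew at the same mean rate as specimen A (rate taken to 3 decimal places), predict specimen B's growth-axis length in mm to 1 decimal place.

602.8 mm

Specimen A: after corrections the count is 1859 − 18 + 5 = 1846 laminae.
Specimen A: at 3 years per lamina, 1846 × 3 = 5538 years.
A: Mean rate = 248.0 mm / 5538 years ≈ 0.045 mm/year.
Specimen B: 4465 laminae at 3 years each span 4465 × 3 = 13395 years. B's length ≈ 0.045 × 13395 = 602.8 mm.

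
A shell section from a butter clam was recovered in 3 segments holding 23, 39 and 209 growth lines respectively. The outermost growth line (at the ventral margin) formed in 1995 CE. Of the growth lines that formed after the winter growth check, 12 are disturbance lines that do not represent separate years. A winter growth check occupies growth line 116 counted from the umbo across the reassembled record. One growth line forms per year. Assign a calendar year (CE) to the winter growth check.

1852 CE

Total growth lines = 23 + 39 + 209 = 271.
271 − 116 = 155 growth lines lie beyond the winter growth check toward the ventral margin.
155 − 12 false = 143 true growth lines after the winter growth check.
Counting back 143 years from 1995 CE places the winter growth check in 1995 − 143 = 1852 CE.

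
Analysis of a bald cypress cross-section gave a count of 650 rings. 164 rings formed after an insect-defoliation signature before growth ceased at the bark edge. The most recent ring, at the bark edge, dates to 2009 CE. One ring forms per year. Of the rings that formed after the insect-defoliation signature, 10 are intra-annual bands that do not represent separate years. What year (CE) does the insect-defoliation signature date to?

164 rings post-date the insect-defoliation signature.
Removing the 10 false rings leaves 164 − 10 = 154 true rings beyond the insect-defoliation signature.
The ring at the bark edge is 2009 CE, so the insect-defoliation signature dates to 2009 − 154 = 1855 CE.

1855 CE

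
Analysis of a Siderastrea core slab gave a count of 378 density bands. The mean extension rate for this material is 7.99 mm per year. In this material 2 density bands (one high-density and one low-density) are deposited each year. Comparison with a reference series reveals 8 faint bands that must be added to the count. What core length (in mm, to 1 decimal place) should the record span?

1542.1 mm

After corrections the count is 378 + 8 = 386 density bands.
With 2 density bands per year, 386 / 2 = 193 years.
193 years at 7.99 mm/year gives 7.99 × 193 = 1542.1 mm.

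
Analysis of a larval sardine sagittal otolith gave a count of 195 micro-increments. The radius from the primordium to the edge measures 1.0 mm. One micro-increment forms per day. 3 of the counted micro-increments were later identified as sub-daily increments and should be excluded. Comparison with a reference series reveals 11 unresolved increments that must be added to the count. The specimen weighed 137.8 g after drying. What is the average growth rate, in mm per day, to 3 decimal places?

0.005 mm per day

After corrections the count is 195 − 3 + 11 = 203 micro-increments.
1.0 mm over 203 days gives 1.0 / 203 ≈ 0.005 mm per day.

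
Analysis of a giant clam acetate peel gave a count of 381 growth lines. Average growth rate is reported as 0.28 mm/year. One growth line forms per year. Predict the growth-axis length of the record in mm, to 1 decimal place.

381 years of growth are recorded.
Predicted length = 0.28 mm/year × 381 years = 106.7 mm.

106.7 mm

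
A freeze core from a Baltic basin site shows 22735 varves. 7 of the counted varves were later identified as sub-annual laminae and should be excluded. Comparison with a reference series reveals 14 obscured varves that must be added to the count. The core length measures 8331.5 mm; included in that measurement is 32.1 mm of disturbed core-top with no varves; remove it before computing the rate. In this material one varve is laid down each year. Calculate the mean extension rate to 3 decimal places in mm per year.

After corrections the count is 22735 − 7 + 14 = 22742 varves.
Net length = 8331.5 − 32.1 = 8299.4 mm.
Mean rate = 8299.4 mm / 22742 years ≈ 0.365 mm per year.

0.365 mm per year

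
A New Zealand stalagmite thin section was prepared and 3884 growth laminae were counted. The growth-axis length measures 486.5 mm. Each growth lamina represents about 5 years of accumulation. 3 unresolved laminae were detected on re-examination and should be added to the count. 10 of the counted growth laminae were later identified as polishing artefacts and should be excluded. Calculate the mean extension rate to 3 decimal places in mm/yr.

True growth lamina count = 3884 − 10 + 3 = 3877.
Multiplying by 5 years per growth lamina: 3877 × 5 = 19385 years.
486.5 mm over 19385 years gives 486.5 / 19385 ≈ 0.025 mm/yr.

0.025 mm/yr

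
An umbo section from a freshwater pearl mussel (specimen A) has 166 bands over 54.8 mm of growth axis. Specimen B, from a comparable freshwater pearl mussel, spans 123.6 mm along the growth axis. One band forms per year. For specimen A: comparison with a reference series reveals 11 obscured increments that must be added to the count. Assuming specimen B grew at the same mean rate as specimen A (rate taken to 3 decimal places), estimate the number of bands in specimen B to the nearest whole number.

Specimen A: adjusted count: 166 + 11 = 177 bands.
A: Extension rate ≈ 54.8 / 177 = 0.310 mm/year.
B spans 123.6 / 0.310 = 398.71 years ≈ 399 bands.

399 bands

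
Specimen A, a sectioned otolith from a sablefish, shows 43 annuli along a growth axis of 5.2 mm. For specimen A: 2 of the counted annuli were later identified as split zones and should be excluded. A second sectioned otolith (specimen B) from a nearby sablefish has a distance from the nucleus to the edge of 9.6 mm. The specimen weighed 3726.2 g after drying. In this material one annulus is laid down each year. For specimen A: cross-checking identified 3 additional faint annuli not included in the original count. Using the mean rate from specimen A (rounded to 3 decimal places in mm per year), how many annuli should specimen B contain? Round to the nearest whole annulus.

Specimen A: adjusted count: 43 − 2 + 3 = 44 annuli.
A: Mean rate = 5.2 mm / 44 years ≈ 0.118 mm/year.
B spans 9.6 / 0.118 = 81.36 years ≈ 81 annuli.

81 annuli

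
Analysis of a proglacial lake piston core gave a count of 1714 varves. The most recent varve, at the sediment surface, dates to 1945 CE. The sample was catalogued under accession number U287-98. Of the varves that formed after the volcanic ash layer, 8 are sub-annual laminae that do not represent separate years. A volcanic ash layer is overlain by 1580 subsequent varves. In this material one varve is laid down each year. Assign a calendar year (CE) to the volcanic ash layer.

1580 varves formed after the volcanic ash layer.
Removing the 8 false varves leaves 1580 − 8 = 1572 true varves beyond the volcanic ash layer.
The varve at the sediment surface is 1945 CE, so the volcanic ash layer dates to 1945 − 1572 = 373 CE.

373 CE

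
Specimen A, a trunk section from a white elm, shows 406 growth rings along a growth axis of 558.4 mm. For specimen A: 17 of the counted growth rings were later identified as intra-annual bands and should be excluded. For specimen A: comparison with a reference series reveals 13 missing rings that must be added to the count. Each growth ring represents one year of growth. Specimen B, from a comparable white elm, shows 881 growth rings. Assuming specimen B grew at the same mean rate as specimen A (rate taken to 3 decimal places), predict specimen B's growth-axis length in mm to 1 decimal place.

Specimen A: adjusted count: 406 − 17 + 13 = 402 growth rings.
A: Extension rate ≈ 558.4 / 402 = 1.389 mm per year.
Length of B = 1.389 × 881 = 1223.7 mm.

1223.7 mm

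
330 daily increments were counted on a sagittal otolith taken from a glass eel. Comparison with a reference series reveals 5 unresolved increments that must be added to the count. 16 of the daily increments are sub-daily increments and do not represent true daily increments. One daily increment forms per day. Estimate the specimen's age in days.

After corrections the count is 330 − 16 + 5 = 319 daily increments.
With a one-to-one daily increment periodicity this is 319 days.

319 d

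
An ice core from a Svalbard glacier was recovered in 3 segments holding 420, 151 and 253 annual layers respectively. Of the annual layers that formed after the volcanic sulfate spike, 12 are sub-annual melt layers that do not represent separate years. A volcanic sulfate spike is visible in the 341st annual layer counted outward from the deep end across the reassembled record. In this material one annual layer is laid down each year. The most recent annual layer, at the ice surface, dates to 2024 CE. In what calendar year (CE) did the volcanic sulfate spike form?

Total annual layers = 420 + 151 + 253 = 824.
Between annual layer 341 and the ice surface there are 824 − 341 = 483 annual layers.
Removing the 12 false annual layers leaves 483 − 12 = 471 true annual layers beyond the volcanic sulfate spike.
Counting back 471 years from 2024 CE places the volcanic sulfate spike in 2024 − 471 = 1553 CE.

1553 CE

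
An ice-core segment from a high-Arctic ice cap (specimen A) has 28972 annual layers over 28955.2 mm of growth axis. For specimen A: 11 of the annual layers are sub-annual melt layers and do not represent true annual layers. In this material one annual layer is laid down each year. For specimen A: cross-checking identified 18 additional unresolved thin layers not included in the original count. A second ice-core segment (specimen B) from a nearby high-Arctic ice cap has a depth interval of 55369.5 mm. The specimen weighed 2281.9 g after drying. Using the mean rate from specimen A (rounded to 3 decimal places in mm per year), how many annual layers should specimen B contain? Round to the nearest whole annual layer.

55425 annual layers

Specimen A: after corrections the count is 28972 − 11 + 18 = 28979 annual layers.
A: Mean rate = 28955.2 mm / 28979 years ≈ 0.999 mm per year.
Specimen B: 55369.5 mm / 0.999 mm per year = 55424.92 years ≈ 55425 annual layers.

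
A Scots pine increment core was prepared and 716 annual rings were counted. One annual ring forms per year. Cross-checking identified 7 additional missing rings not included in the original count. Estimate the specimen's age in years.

True annual ring count = 716 + 7 = 723.
At one annual ring per year, that is 723 years.

723 years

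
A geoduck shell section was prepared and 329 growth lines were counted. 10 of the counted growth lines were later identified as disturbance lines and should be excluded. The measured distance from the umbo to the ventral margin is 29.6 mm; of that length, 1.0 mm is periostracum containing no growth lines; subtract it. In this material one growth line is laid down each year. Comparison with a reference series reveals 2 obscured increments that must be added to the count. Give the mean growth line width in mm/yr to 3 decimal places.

0.089 mm/yr

After corrections the count is 329 − 10 + 2 = 321 growth lines.
The growth record spans 29.6 − 1.0 = 28.6 mm.
Extension rate ≈ 28.6 / 321 = 0.089 mm/yr.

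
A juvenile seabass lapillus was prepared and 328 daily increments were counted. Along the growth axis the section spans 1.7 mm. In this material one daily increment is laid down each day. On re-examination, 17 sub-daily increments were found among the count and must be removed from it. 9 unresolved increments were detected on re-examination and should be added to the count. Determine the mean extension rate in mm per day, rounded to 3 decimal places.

Adjusted count: 328 − 17 + 9 = 320 daily increments.
Extension rate ≈ 1.7 / 320 = 0.005 mm per day.

0.005 mm per day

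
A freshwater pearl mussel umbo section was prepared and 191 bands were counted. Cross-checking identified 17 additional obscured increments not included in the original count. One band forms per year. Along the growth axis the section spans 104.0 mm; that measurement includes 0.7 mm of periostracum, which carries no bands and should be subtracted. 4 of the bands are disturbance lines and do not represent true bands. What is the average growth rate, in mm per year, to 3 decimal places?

Adjusted count: 191 − 4 + 17 = 204 bands.
Removing the 0.7 mm offcut leaves 104.0 − 0.7 = 103.3 mm.
Extension rate ≈ 103.3 / 204 = 0.506 mm per year.

0.506 mm per year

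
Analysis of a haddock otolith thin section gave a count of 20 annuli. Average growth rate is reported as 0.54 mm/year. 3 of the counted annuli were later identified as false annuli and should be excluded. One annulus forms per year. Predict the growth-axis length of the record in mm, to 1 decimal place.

Correcting the raw count gives 20 − 3 = 17 true annuli.
Length ≈ 0.54 × 17 = 9.2 mm.

9.2 mm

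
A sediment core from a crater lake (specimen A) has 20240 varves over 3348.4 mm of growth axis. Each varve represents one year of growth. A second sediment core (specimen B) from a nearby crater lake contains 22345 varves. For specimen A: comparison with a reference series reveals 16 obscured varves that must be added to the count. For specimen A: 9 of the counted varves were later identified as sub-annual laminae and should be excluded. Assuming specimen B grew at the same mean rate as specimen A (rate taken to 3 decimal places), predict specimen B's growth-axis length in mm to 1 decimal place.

Specimen A: after corrections the count is 20240 − 9 + 16 = 20247 varves.
A: Extension rate ≈ 3348.4 / 20247 = 0.165 mm/year.
B's length ≈ 0.165 × 22345 = 3686.9 mm.

3686.9 mm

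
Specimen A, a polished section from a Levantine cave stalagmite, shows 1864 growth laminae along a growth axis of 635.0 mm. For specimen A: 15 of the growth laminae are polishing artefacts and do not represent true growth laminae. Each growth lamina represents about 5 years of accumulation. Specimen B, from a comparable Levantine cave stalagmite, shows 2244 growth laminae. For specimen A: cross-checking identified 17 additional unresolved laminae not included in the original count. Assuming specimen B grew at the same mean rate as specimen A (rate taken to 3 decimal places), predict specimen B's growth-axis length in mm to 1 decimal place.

Specimen A: correcting the raw count gives 1864 − 15 + 17 = 1866 true growth laminae.
Specimen A: multiplying by 5 years per growth lamina: 1866 × 5 = 9330 years.
A: 635.0 mm over 9330 years gives 635.0 / 9330 ≈ 0.068 mm/yr.
Specimen B: 2244 growth laminae at 5 years each span 2244 × 5 = 11220 years. Length of B = 0.068 × 11220 = 763.0 mm.

763.0 mm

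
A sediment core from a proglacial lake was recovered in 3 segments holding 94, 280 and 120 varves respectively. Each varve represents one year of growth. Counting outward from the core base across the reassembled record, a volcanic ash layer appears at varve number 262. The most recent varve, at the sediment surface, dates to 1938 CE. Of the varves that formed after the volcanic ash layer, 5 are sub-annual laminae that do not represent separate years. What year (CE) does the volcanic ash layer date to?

1711 CE

Total varves = 94 + 280 + 120 = 494.
The volcanic ash layer sits at varve 262 from the core base, so 494 − 262 = 232 varves formed after it.
Removing the 5 false varves leaves 232 − 5 = 227 true varves beyond the volcanic ash layer.
Counting back 227 years from 1938 CE places the volcanic ash layer in 1938 − 227 = 1711 CE.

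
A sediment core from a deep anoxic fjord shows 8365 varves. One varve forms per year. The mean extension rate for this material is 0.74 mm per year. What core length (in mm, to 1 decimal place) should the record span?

6190.1 mm

The record spans 8365 years at 0.74 mm per year.
Predicted length = 0.74 mm/year × 8365 years = 6190.1 mm.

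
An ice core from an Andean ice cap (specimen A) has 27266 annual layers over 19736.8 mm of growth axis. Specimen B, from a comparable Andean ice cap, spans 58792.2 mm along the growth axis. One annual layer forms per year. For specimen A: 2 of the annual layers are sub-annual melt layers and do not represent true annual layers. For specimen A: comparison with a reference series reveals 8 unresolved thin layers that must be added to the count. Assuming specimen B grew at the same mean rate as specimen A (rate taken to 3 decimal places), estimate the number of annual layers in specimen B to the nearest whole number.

Specimen A: after corrections the count is 27266 − 2 + 8 = 27272 annual layers.
A: 19736.8 mm over 27272 years gives 19736.8 / 27272 ≈ 0.724 mm per year.
For B, 58792.2 / 0.724 = 81204.70 years ≈ 81205 annual layers.

81205 annual layers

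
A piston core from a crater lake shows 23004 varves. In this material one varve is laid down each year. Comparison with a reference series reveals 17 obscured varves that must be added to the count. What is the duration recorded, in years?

23021 years

Correcting the raw count gives 23004 + 17 = 23021 true varves.
One varve per year makes the duration 23021 years.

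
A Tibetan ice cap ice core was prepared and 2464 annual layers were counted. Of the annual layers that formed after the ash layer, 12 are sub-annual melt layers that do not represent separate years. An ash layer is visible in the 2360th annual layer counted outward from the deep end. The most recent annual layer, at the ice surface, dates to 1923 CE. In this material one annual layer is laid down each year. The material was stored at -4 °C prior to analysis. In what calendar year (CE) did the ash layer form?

The ash layer sits at annual layer 2360 from the deep end, so 2464 − 2360 = 104 annual layers formed after it.
Removing the 12 false annual layers leaves 104 − 12 = 92 true annual layers beyond the ash layer.
1923 − 92 = 1831 CE.

1831 CE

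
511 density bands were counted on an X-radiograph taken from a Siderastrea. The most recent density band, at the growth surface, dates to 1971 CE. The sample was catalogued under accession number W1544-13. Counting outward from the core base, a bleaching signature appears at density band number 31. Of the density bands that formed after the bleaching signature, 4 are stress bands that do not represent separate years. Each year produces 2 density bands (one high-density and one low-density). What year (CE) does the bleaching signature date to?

1733 CE

The bleaching signature sits at density band 31 from the core base, so 511 − 31 = 480 density bands formed after it.
Removing the 4 false density bands leaves 480 − 4 = 476 true density bands beyond the bleaching signature.
With 2 density bands per year, 476 / 2 = 238 years.
1971 − 238 = 1733 CE.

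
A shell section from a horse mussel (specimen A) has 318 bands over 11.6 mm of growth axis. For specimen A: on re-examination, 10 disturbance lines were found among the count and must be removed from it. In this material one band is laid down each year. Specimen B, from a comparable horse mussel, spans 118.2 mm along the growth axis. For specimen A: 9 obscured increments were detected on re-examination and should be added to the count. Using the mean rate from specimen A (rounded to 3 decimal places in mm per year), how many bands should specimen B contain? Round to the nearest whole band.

3195 bands

Specimen A: adjusted count: 318 − 10 + 9 = 317 bands.
A: Extension rate ≈ 11.6 / 317 = 0.037 mm per year.
For B, 118.2 / 0.037 = 3194.59 years ≈ 3195 bands.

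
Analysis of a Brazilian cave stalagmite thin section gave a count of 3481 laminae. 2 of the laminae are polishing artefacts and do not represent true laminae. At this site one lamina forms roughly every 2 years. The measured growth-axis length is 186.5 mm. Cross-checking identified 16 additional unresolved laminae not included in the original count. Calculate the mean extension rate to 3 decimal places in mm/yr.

0.027 mm/yr

After corrections the count is 3481 − 2 + 16 = 3495 laminae.
At 2 years per lamina, 3495 × 2 = 6990 years.
186.5 mm over 6990 years gives 186.5 / 6990 ≈ 0.027 mm/yr.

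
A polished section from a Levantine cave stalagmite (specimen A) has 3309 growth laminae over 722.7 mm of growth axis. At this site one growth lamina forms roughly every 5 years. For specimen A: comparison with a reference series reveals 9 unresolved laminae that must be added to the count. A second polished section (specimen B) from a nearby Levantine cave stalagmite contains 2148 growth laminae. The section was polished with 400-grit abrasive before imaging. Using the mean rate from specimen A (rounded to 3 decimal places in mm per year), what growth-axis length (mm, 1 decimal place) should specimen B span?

Specimen A: correcting the raw count gives 3309 + 9 = 3318 true growth laminae.
Specimen A: 3318 growth laminae at 5 years each span 3318 × 5 = 16590 years.
A: 722.7 mm over 16590 years gives 722.7 / 16590 ≈ 0.044 mm per year.
Specimen B: at 5 years per growth lamina, 2148 × 5 = 10740 years. Length of B = 0.044 × 10740 = 472.6 mm.

472.6 mm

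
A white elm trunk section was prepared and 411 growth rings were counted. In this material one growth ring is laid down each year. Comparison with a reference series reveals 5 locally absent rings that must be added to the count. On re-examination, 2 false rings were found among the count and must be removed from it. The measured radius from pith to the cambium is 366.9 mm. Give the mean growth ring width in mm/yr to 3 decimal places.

Correcting the raw count gives 411 − 2 + 5 = 414 true growth rings.
Mean rate = 366.9 mm / 414 years ≈ 0.886 mm/yr.

0.886 mm/yr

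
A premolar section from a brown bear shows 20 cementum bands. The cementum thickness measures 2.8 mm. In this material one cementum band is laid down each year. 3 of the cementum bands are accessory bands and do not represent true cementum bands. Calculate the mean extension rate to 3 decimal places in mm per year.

0.165 mm per year

True cementum band count = 20 − 3 = 17.
2.8 mm over 17 years gives 2.8 / 17 ≈ 0.165 mm per year.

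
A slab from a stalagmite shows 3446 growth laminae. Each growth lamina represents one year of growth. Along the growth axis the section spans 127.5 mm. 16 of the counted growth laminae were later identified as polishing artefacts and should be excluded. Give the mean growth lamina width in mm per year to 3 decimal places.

0.037 mm per year

Correcting the raw count gives 3446 − 16 = 3430 true growth laminae.
Mean rate = 127.5 mm / 3430 years ≈ 0.037 mm per year.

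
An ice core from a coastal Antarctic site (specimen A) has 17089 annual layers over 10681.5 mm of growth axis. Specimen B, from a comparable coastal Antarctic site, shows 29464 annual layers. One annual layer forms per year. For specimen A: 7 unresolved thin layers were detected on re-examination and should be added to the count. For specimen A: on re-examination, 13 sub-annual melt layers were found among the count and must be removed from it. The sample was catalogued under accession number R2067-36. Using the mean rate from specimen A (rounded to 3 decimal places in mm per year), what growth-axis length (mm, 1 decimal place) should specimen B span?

Specimen A: true annual layer count = 17089 − 13 + 7 = 17083.
A: Mean rate = 10681.5 mm / 17083 years ≈ 0.625 mm/yr.
For B, 0.625 mm/year × 29464 years = 18415.0 mm.

18415.0 mm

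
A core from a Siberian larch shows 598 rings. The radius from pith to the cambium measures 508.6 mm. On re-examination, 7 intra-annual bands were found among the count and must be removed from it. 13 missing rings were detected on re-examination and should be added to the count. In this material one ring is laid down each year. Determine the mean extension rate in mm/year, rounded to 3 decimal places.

True ring count = 598 − 7 + 13 = 604.
Extension rate ≈ 508.6 / 604 = 0.842 mm/year.

0.842 mm/year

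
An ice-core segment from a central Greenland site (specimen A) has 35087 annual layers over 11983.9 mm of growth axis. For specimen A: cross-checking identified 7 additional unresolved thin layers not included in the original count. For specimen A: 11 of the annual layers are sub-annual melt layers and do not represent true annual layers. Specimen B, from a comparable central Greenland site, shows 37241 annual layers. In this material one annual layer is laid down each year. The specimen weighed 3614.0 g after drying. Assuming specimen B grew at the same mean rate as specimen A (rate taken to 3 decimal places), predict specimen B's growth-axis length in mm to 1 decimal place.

12736.4 mm

Specimen A: adjusted count: 35087 − 11 + 7 = 35083 annual layers.
A: 11983.9 mm over 35083 years gives 11983.9 / 35083 ≈ 0.342 mm/yr.
B's length ≈ 0.342 × 37241 = 12736.4 mm.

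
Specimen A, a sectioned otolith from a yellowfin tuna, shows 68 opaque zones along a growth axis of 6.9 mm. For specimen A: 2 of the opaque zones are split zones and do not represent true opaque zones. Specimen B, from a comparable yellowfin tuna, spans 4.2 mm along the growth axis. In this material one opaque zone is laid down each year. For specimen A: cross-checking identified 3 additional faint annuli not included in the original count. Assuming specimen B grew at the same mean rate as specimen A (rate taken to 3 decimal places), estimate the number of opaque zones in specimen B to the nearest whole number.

42 opaque zones

Specimen A: true opaque zone count = 68 − 2 + 3 = 69.
A: Mean rate = 6.9 mm / 69 years ≈ 0.100 mm per year.
Specimen B: 4.2 mm / 0.100 mm per year = 42.00 years ≈ 42 opaque zones.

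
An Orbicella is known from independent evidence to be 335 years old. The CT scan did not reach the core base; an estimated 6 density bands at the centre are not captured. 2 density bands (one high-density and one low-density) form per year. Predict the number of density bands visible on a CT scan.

335 years at 2 density bands per year gives 335 × 2 = 670 density bands.
Less the 6 uncaptured density bands: 670 − 6 = 664.

664 density bands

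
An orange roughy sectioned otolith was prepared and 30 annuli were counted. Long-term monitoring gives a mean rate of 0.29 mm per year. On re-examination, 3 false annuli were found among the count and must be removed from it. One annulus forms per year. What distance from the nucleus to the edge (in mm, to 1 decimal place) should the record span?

Correcting the raw count gives 30 − 3 = 27 true annuli.
27 years at 0.29 mm/year gives 0.29 × 27 = 7.8 mm.

7.8 mm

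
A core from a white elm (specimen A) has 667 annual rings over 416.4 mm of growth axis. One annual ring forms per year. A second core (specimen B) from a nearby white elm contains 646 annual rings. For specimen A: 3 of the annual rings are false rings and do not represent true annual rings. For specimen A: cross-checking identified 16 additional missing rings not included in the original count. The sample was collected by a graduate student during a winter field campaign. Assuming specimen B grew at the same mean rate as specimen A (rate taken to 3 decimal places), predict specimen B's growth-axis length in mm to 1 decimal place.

Specimen A: after corrections the count is 667 − 3 + 16 = 680 annual rings.
A: Extension rate ≈ 416.4 / 680 = 0.612 mm per year.
For B, 0.612 mm/year × 646 years = 395.4 mm.

395.4 mm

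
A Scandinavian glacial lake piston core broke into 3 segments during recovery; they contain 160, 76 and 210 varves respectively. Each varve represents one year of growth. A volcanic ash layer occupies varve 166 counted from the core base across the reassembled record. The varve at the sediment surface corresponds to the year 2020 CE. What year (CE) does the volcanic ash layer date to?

1740 CE

Total varves = 160 + 76 + 210 = 446.
446 − 166 = 280 varves lie beyond the volcanic ash layer toward the sediment surface.
Counting back 280 years from 2020 CE places the volcanic ash layer in 2020 − 280 = 1740 CE.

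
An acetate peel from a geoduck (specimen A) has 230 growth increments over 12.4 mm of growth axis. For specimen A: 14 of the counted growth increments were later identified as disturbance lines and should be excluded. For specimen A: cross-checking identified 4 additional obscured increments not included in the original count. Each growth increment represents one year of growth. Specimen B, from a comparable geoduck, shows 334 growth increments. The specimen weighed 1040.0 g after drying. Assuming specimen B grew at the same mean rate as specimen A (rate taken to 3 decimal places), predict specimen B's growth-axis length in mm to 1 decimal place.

Specimen A: true growth increment count = 230 − 14 + 4 = 220.
A: 12.4 mm over 220 years gives 12.4 / 220 ≈ 0.056 mm/year.
B's length ≈ 0.056 × 334 = 18.7 mm.

18.7 mm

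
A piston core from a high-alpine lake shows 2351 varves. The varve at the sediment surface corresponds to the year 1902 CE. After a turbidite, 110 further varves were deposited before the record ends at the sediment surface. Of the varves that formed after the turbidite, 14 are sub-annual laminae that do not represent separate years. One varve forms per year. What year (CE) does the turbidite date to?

1806 CE

110 varves post-date the turbidite.
Excluding 14 false varves: 110 − 14 = 96.
Counting back 96 years from 1902 CE places the turbidite in 1902 − 96 = 1806 CE.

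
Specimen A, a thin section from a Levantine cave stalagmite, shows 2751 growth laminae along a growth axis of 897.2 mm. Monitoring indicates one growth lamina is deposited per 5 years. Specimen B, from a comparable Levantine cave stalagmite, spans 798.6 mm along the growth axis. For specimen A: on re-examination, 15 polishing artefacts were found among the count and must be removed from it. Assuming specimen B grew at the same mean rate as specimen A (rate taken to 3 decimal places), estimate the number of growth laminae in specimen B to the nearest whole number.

2420 growth laminae

Specimen A: after corrections the count is 2751 − 15 = 2736 growth laminae.
Specimen A: 2736 growth laminae at 5 years each span 2736 × 5 = 13680 years.
A: Mean rate = 897.2 mm / 13680 years ≈ 0.066 mm/year.
B spans 798.6 / 0.066 = 12100.00 years; at 5 years per growth lamina that is 12100.00 / 5 ≈ 2420 growth laminae.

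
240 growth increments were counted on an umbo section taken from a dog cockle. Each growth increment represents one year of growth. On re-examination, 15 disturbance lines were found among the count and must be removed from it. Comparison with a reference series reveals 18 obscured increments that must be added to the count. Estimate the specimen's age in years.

243 yr

Correcting the raw count gives 240 − 15 + 18 = 243 true growth increments.
With a one-to-one growth increment periodicity this is 243 years.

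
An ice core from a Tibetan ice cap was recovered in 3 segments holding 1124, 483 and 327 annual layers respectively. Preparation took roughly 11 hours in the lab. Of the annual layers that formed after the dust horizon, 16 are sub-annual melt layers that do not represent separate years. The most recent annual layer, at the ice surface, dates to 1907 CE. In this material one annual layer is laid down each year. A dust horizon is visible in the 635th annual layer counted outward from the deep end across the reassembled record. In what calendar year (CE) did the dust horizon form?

624 CE

Total annual layers = 1124 + 483 + 327 = 1934.
The dust horizon sits at annual layer 635 from the deep end, so 1934 − 635 = 1299 annual layers formed after it.
Excluding 16 false annual layers: 1299 − 16 = 1283.
Counting back 1283 years from 1907 CE places the dust horizon in 1907 − 1283 = 624 CE.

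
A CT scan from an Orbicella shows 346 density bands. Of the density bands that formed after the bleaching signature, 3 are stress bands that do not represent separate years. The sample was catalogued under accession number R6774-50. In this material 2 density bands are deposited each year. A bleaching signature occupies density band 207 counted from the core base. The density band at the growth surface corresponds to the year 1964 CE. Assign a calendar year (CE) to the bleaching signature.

Between density band 207 and the growth surface there are 346 − 207 = 139 density bands.
139 − 3 false = 136 true density bands after the bleaching signature.
136 density bands at 2 per year is 136 / 2 = 68 years.
1964 − 68 = 1896 CE.

1896 CE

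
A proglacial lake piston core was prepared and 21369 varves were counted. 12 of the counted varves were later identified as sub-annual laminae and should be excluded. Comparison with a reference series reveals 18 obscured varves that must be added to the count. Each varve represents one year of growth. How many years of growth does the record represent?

21375 years

After corrections the count is 21369 − 12 + 18 = 21375 varves.
With a one-to-one varve periodicity this is 21375 years.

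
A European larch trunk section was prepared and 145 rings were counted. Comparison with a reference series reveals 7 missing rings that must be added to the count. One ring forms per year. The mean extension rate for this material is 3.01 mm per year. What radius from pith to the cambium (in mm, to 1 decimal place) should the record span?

Correcting the raw count gives 145 + 7 = 152 true rings.
152 years at 3.01 mm/year gives 3.01 × 152 = 457.5 mm.

457.5 mm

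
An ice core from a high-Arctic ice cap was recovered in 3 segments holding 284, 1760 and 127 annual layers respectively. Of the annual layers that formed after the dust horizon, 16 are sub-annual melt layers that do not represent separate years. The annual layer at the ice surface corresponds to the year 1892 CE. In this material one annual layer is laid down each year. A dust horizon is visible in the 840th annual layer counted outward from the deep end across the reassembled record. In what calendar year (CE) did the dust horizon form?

577 CE

Total annual layers = 284 + 1760 + 127 = 2171.
2171 − 840 = 1331 annual layers lie beyond the dust horizon toward the ice surface.
1331 − 16 false = 1315 true annual layers after the dust horizon.
The annual layer at the ice surface is 1892 CE, so the dust horizon dates to 1892 − 1315 = 577 CE.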